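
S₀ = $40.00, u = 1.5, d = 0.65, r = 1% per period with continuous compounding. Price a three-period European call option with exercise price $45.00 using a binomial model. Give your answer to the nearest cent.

Risk-neutral probability p = (e^0.01 − 0.65)/(1.5 − 0.65) = 0.3601/0.8500 = 0.4236
Terminal stock prices: S_uuu = 135, S_uud = 58.5, S_udd = 25.35, S_ddd = 10.98
Terminal payoffs (S − K): max(90, 0) = 90, max(13.5, 0) = 13.5, max(-19.65, 0) = 0, max(-34.02, 0) = 0
Node uu (S = 90): V_uu = e^(−0.01)·[0.4236·90.0000 + 0.5764·13.5000] = 45.4478
Node ud (S = 39): V_ud = e^(−0.01)·[0.4236·13.5000 + 0.5764·0.0000] = 5.6615
Node dd (S = 16.9): V_dd = e^(−0.01)·[0.4236·0.0000 + 0.5764·0.0000] = 0.0000
Node u (S = 60): V_u = e^(−0.01)·[0.4236·45.4478 + 0.5764·5.6615] = 22.2905
Node d (S = 26): V_d = e^(−0.01)·[0.4236·5.6615 + 0.5764·0.0000] = 2.3743
Node 0 (S = 40): V_0 = e^(−0.01)·[0.4236·22.2905 + 0.5764·2.3743] = 10.7030

$10.70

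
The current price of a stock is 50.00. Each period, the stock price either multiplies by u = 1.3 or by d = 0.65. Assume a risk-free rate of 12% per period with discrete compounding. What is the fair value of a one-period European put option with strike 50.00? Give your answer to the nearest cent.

4.33

Risk-neutral probability p = (1 + 0.12 − 0.65)/(1.3 − 0.65) = 0.4700/0.6500 = 0.7231
Terminal stock prices: S_u = 65, S_d = 32.5
Terminal payoffs (K − S): max(-15, 0) = 0, max(17.5, 0) = 17.5
Node 0 (S = 50): V_0 = 1/1.12·[0.7231·0.0000 + 0.2769·17.5000] = 4.3269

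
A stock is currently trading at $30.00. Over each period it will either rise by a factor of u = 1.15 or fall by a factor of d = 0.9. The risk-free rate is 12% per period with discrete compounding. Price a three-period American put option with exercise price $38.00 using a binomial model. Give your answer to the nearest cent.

$8.00

Risk-neutral probability p = (1 + 0.12 − 0.9)/(1.15 − 0.9) = 0.2200/0.2500 = 0.8800
Terminal stock prices: S_uuu = 45.63, S_uud = 35.71, S_udd = 27.95, S_ddd = 21.87
Terminal payoffs (K − S): max(-7.626, 0) = 0, max(2.293, 0) = 2.293, max(10.05, 0) = 10.05, max(16.13, 0) = 16.13
Node uu (S = 39.67): continuation = 1/1.12·[0.8800·0.0000 + 0.1200·2.2925] = 0.2456; exercise value = 0.0000 ≤ continuation, so V_uu = 0.2456
Node ud (S = 31.05): continuation = 1/1.12·[0.8800·2.2925 + 0.1200·10.0550] = 2.8786; exercise value = 6.9500 > continuation, so V_ud = 6.9500 (exercise)
Node dd (S = 24.3): continuation = 1/1.12·[0.8800·10.0550 + 0.1200·16.1300] = 9.6286; exercise value = 13.7000 > continuation, so V_dd = 13.7000 (exercise)
Node u (S = 34.5): continuation = 1/1.12·[0.8800·0.2456 + 0.1200·6.9500] = 0.9376; exercise value = 3.5000 > continuation, so V_u = 3.5000 (exercise)
Node d (S = 27): continuation = 1/1.12·[0.8800·6.9500 + 0.1200·13.7000] = 6.9286; exercise value = 11.0000 > continuation, so V_d = 11.0000 (exercise)
Node 0 (S = 30): continuation = 1/1.12·[0.8800·3.5000 + 0.1200·11.0000] = 3.9286; exercise value = 8.0000 > continuation, so V_0 = 8.0000 (exercise)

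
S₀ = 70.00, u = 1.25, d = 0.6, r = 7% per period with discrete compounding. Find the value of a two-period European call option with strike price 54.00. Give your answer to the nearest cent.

Risk-neutral probability p = (1 + 0.07 − 0.6)/(1.25 − 0.6) = 0.4700/0.6500 = 0.7231
Terminal stock prices: S_uu = 109.4, S_ud = 52.5, S_dd = 25.2
Terminal payoffs (S − K): max(55.38, 0) = 55.38, max(-1.5, 0) = 0, max(-28.8, 0) = 0
Node u (S = 87.5): V_u = 1/1.07·[0.7231·55.3750 + 0.2769·0.0000] = 37.4209
Node d (S = 42): V_d = 1/1.07·[0.7231·0.0000 + 0.2769·0.0000] = 0.0000
Node 0 (S = 70): V_0 = 1/1.07·[0.7231·37.4209 + 0.2769·0.0000] = 25.2880

25.29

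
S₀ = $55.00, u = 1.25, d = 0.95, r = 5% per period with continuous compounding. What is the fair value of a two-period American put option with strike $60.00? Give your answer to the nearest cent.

Risk-neutral probability p = (e^0.05 − 0.95)/(1.25 − 0.95) = 0.1013/0.3000 = 0.3376
Terminal stock prices: S_uu = 85.94, S_ud = 65.31, S_dd = 49.64
Terminal payoffs (K − S): max(-25.94, 0) = 0, max(-5.312, 0) = 0, max(10.36, 0) = 10.36
Node u (S = 68.75): continuation = e^(−0.05)·[0.3376·0.0000 + 0.6624·0.0000] = 0.0000; exercise value = 0.0000 ≤ continuation, so V_u = 0.0000
Node d (S = 52.25): continuation = e^(−0.05)·[0.3376·0.0000 + 0.6624·10.3625] = 6.5296; exercise value = 7.7500 > continuation, so V_d = 7.7500 (exercise)
Node 0 (S = 55): continuation = e^(−0.05)·[0.3376·0.0000 + 0.6624·7.7500] = 4.8835; exercise value = 5.0000 > continuation, so V_0 = 5.0000 (exercise)

$5.00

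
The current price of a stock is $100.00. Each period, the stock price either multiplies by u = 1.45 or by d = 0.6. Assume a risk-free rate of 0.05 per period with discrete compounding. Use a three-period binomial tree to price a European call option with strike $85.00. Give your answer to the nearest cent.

$42.25

Risk-neutral probability p = (1 + 0.05 − 0.6)/(1.45 − 0.6) = 0.4500/0.8500 = 0.5294
Terminal stock prices: S_uuu = 304.9, S_uud = 126.1, S_udd = 52.2, S_ddd = 21.6
Terminal payoffs (S − K): max(219.9, 0) = 219.9, max(41.15, 0) = 41.15, max(-32.8, 0) = 0, max(-63.4, 0) = 0
Node uu (S = 210.2): V_uu = 1/1.05·[0.5294·219.8625 + 0.4706·41.1500] = 129.2976
Node ud (S = 87): V_ud = 1/1.05·[0.5294·41.1500 + 0.4706·0.0000] = 20.7479
Node dd (S = 36): V_dd = 1/1.05·[0.5294·0.0000 + 0.4706·0.0000] = 0.0000
Node u (S = 145): V_u = 1/1.05·[0.5294·129.2976 + 0.4706·20.7479] = 74.4909
Node d (S = 60): V_d = 1/1.05·[0.5294·20.7479 + 0.4706·0.0000] = 10.4611
Node 0 (S = 100): V_0 = 1/1.05·[0.5294·74.4909 + 0.4706·10.4611] = 42.2469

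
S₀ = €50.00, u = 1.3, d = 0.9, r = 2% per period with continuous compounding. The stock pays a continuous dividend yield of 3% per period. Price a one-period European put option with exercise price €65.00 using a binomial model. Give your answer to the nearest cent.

Per-period risk-free factor R = e^0.02 = 1.0202; dividend-adjusted growth = e^(0.02−0.03) = 0.9900.
Risk-neutral probability p = (0.9900 − 0.9)/(1.3 − 0.9) = 0.0900/0.4000 = 0.2251
Terminal stock prices: S_u = 65, S_d = 45
Terminal payoffs (K − S): max(0, 0) = 0, max(20, 0) = 20
Node 0 (S = 50): V_0 = e^(−0.02)·[0.2251·0.0000 + 0.7749·20.0000] = 15.1906

€15.19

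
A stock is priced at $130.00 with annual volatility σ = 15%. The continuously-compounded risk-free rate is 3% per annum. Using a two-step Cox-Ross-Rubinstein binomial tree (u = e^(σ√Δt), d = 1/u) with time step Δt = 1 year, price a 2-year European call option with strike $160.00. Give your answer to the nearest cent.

CRR parameters: u = e^(σ√Δt) = e^(0.15·√1) = 1.1618, d = 1/u = 0.8607
Per-period rate: rΔt = 0.03·1 = 0.03, so R = e^0.03 = 1.0305
Risk-neutral probability p = (e^0.03 − 0.8607)/(1.1618 − 0.8607) = 0.1697/0.3011 = 0.5637
Terminal stock prices: S_uu = 175.5, S_ud = 130, S_dd = 96.31
Terminal payoffs (S − K): max(15.48, 0) = 15.48, max(-30, 0) = 0, max(-63.69, 0) = 0
Node u (S = 151): V_u = e^(−0.03)·[0.5637·15.4816 + 0.4363·0.0000] = 8.4692
Node d (S = 111.9): V_d = e^(−0.03)·[0.5637·0.0000 + 0.4363·0.0000] = 0.0000
Node 0 (S = 130): V_0 = e^(−0.03)·[0.5637·8.4692 + 0.4363·0.0000] = 4.6330

$4.63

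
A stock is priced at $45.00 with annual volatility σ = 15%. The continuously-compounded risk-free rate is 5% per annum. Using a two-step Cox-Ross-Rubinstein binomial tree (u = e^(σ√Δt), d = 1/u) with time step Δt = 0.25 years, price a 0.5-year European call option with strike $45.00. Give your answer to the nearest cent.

CRR parameters: u = e^(σ√Δt) = e^(0.15·√0.25) = 1.0779, d = 1/u = 0.9277
Per-period rate: rΔt = 0.05·0.25 = 0.0125, so R = e^0.0125 = 1.0126
Risk-neutral probability p = (e^0.0125 − 0.9277)/(1.0779 − 0.9277) = 0.0848/0.1501 = 0.5650
Terminal stock prices: S_uu = 52.28, S_ud = 45, S_dd = 38.73
Terminal payoffs (S − K): max(7.283, 0) = 7.283, max(0, 0) = 0, max(-6.268, 0) = 0
Node u (S = 48.5): V_u = e^(−0.0125)·[0.5650·7.2825 + 0.4350·0.0000] = 4.0638
Node d (S = 41.75): V_d = e^(−0.0125)·[0.5650·0.0000 + 0.4350·0.0000] = 0.0000
Node 0 (S = 45): V_0 = e^(−0.0125)·[0.5650·4.0638 + 0.4350·0.0000] = 2.2677

$2.27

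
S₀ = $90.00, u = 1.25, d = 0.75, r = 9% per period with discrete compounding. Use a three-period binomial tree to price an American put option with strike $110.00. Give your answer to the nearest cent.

$20.00

Risk-neutral probability p = (1 + 0.09 − 0.75)/(1.25 − 0.75) = 0.3400/0.5000 = 0.6800
Terminal stock prices: S_uuu = 175.8, S_uud = 105.5, S_udd = 63.28, S_ddd = 37.97
Terminal payoffs (K − S): max(-65.78, 0) = 0, max(4.531, 0) = 4.531, max(46.72, 0) = 46.72, max(72.03, 0) = 72.03
Node uu (S = 140.6): continuation = 1/1.09·[0.6800·0.0000 + 0.3200·4.5312] = 1.3303; exercise value = 0.0000 ≤ continuation, so V_uu = 1.3303
Node ud (S = 84.38): continuation = 1/1.09·[0.6800·4.5312 + 0.3200·46.7188] = 16.5424; exercise value = 25.6250 > continuation, so V_ud = 25.6250 (exercise)
Node dd (S = 50.62): continuation = 1/1.09·[0.6800·46.7188 + 0.3200·72.0312] = 50.2924; exercise value = 59.3750 > continuation, so V_dd = 59.3750 (exercise)
Node u (S = 112.5): continuation = 1/1.09·[0.6800·1.3303 + 0.3200·25.6250] = 8.3528; exercise value = 0.0000 ≤ continuation, so V_u = 8.3528
Node d (S = 67.5): continuation = 1/1.09·[0.6800·25.6250 + 0.3200·59.3750] = 33.4174; exercise value = 42.5000 > continuation, so V_d = 42.5000 (exercise)
Node 0 (S = 90): continuation = 1/1.09·[0.6800·8.3528 + 0.3200·42.5000] = 17.6880; exercise value = 20.0000 > continuation, so V_0 = 20.0000 (exercise)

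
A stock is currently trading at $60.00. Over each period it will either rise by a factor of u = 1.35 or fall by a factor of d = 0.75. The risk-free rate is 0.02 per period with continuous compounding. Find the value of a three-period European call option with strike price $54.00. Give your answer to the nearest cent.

$16.87

Risk-neutral probability p = (e^0.02 − 0.75)/(1.35 − 0.75) = 0.2702/0.6000 = 0.4503
Terminal stock prices: S_uuu = 147.6, S_uud = 82.01, S_udd = 45.56, S_ddd = 25.31
Terminal payoffs (S − K): max(93.62, 0) = 93.62, max(28.01, 0) = 28.01, max(-8.438, 0) = 0, max(-28.69, 0) = 0
Node uu (S = 109.4): V_uu = e^(−0.02)·[0.4503·93.6225 + 0.5497·28.0125] = 56.4193
Node ud (S = 60.75): V_ud = e^(−0.02)·[0.4503·28.0125 + 0.5497·0.0000] = 12.3652
Node dd (S = 33.75): V_dd = e^(−0.02)·[0.4503·0.0000 + 0.5497·0.0000] = 0.0000
Node u (S = 81): V_u = e^(−0.02)·[0.4503·56.4193 + 0.5497·12.3652] = 31.5666
Node d (S = 45): V_d = e^(−0.02)·[0.4503·12.3652 + 0.5497·0.0000] = 5.4582
Node 0 (S = 60): V_0 = e^(−0.02)·[0.4503·31.5666 + 0.5497·5.4582] = 16.8749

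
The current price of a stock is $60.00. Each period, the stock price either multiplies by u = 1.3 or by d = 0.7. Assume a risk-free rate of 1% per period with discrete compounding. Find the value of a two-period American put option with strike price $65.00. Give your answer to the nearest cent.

Risk-neutral probability p = (1 + 0.01 − 0.7)/(1.3 − 0.7) = 0.3100/0.6000 = 0.5167
Terminal stock prices: S_uu = 101.4, S_ud = 54.6, S_dd = 29.4
Terminal payoffs (K − S): max(-36.4, 0) = 0, max(10.4, 0) = 10.4, max(35.6, 0) = 35.6
Node u (S = 78): continuation = 1/1.01·[0.5167·0.0000 + 0.4833·10.4000] = 4.9769; exercise value = 0.0000 ≤ continuation, so V_u = 4.9769
Node d (S = 42): continuation = 1/1.01·[0.5167·10.4000 + 0.4833·35.6000] = 22.3564; exercise value = 23.0000 > continuation, so V_d = 23.0000 (exercise)
Node 0 (S = 60): continuation = 1/1.01·[0.5167·4.9769 + 0.4833·23.0000] = 13.5525; exercise value = 5.0000 ≤ continuation, so V_0 = 13.5525

$13.55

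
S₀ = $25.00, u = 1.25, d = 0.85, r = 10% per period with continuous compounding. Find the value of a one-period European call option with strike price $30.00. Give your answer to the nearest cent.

Risk-neutral probability p = (e^0.1 − 0.85)/(1.25 − 0.85) = 0.2552/0.4000 = 0.6379
Terminal stock prices: S_u = 31.25, S_d = 21.25
Terminal payoffs (S − K): max(1.25, 0) = 1.25, max(-8.75, 0) = 0
Node 0 (S = 25): V_0 = e^(−0.1)·[0.6379·1.2500 + 0.3621·0.0000] = 0.7215

$0.72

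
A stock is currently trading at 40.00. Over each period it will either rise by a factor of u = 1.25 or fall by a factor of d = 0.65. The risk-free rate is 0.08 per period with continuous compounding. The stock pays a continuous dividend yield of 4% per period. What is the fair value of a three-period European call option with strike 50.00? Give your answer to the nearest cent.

6.11

Per-period risk-free factor R = e^0.08 = 1.0833; dividend-adjusted growth = e^(0.08−0.04) = 1.0408.
Risk-neutral probability p = (1.0408 − 0.65)/(1.25 − 0.65) = 0.3908/0.6000 = 0.6514
Terminal stock prices: S_uuu = 78.12, S_uud = 40.62, S_udd = 21.13, S_ddd = 10.98
Terminal payoffs (S − K): max(28.12, 0) = 28.12, max(-9.375, 0) = 0, max(-28.87, 0) = 0, max(-39.02, 0) = 0
Node uu (S = 62.5): V_uu = e^(−0.08)·[0.6514·28.1250 + 0.3486·0.0000] = 16.9108
Node ud (S = 32.5): V_ud = e^(−0.08)·[0.6514·0.0000 + 0.3486·0.0000] = 0.0000
Node dd (S = 16.9): V_dd = e^(−0.08)·[0.6514·0.0000 + 0.3486·0.0000] = 0.0000
Node u (S = 50): V_u = e^(−0.08)·[0.6514·16.9108 + 0.3486·0.0000] = 10.1680
Node d (S = 26): V_d = e^(−0.08)·[0.6514·0.0000 + 0.3486·0.0000] = 0.0000
Node 0 (S = 40): V_0 = e^(−0.08)·[0.6514·10.1680 + 0.3486·0.0000] = 6.1138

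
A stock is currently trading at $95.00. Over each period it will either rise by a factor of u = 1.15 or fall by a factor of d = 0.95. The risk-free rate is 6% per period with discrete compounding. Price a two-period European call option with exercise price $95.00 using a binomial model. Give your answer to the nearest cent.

Risk-neutral probability p = (1 + 0.06 − 0.95)/(1.15 − 0.95) = 0.1100/0.2000 = 0.5500
Terminal stock prices: S_uu = 125.6, S_ud = 103.8, S_dd = 85.74
Terminal payoffs (S − K): max(30.64, 0) = 30.64, max(8.787, 0) = 8.787, max(-9.263, 0) = 0
Node u (S = 109.2): V_u = 1/1.06·[0.5500·30.6375 + 0.4500·8.7875] = 19.6274
Node d (S = 90.25): V_d = 1/1.06·[0.5500·8.7875 + 0.4500·0.0000] = 4.5596
Node 0 (S = 95): V_0 = 1/1.06·[0.5500·19.6274 + 0.4500·4.5596] = 12.1197

$12.12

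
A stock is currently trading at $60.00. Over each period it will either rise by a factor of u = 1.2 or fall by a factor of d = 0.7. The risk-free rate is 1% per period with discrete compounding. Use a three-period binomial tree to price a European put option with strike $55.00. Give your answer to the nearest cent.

Risk-neutral probability p = (1 + 0.01 − 0.7)/(1.2 − 0.7) = 0.3100/0.5000 = 0.6200
Terminal stock prices: S_uuu = 103.7, S_uud = 60.48, S_udd = 35.28, S_ddd = 20.58
Terminal payoffs (K − S): max(-48.68, 0) = 0, max(-5.48, 0) = 0, max(19.72, 0) = 19.72, max(34.42, 0) = 34.42
Node uu (S = 86.4): V_uu = 1/1.01·[0.6200·0.0000 + 0.3800·0.0000] = 0.0000
Node ud (S = 50.4): V_ud = 1/1.01·[0.6200·0.0000 + 0.3800·19.7200] = 7.4194
Node dd (S = 29.4): V_dd = 1/1.01·[0.6200·19.7200 + 0.3800·34.4200] = 25.0554
Node u (S = 72): V_u = 1/1.01·[0.6200·0.0000 + 0.3800·7.4194] = 2.7915
Node d (S = 42): V_d = 1/1.01·[0.6200·7.4194 + 0.3800·25.0554] = 13.9813
Node 0 (S = 60): V_0 = 1/1.01·[0.6200·2.7915 + 0.3800·13.9813] = 6.9739

$6.97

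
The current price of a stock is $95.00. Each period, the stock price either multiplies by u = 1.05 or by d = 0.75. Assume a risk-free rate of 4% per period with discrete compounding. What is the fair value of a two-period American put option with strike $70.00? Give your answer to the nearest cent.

$0.02

Risk-neutral probability p = (1 + 0.04 − 0.75)/(1.05 − 0.75) = 0.2900/0.3000 = 0.9667
Terminal stock prices: S_uu = 104.7, S_ud = 74.81, S_dd = 53.44
Terminal payoffs (K − S): max(-34.74, 0) = 0, max(-4.812, 0) = 0, max(16.56, 0) = 16.56
Node u (S = 99.75): continuation = 1/1.04·[0.9667·0.0000 + 0.0333·0.0000] = 0.0000; exercise value = 0.0000 ≤ continuation, so V_u = 0.0000
Node d (S = 71.25): continuation = 1/1.04·[0.9667·0.0000 + 0.0333·16.5625] = 0.5308; exercise value = 0.0000 ≤ continuation, so V_d = 0.5308
Node 0 (S = 95): continuation = 1/1.04·[0.9667·0.0000 + 0.0333·0.5308] = 0.0170; exercise value = 0.0000 ≤ continuation, so V_0 = 0.0170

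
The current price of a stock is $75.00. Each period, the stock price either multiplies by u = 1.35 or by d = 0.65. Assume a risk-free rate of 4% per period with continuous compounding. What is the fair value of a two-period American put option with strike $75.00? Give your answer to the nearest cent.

$13.23

Risk-neutral probability p = (e^0.04 − 0.65)/(1.35 − 0.65) = 0.3908/0.7000 = 0.5583
Terminal stock prices: S_uu = 136.7, S_ud = 65.81, S_dd = 31.69
Terminal payoffs (K − S): max(-61.69, 0) = 0, max(9.188, 0) = 9.188, max(43.31, 0) = 43.31
Node u (S = 101.2): continuation = e^(−0.04)·[0.5583·0.0000 + 0.4417·9.1875] = 3.8990; exercise value = 0.0000 ≤ continuation, so V_u = 3.8990
Node d (S = 48.75): continuation = e^(−0.04)·[0.5583·9.1875 + 0.4417·43.3125] = 23.3092; exercise value = 26.2500 > continuation, so V_d = 26.2500 (exercise)
Node 0 (S = 75): continuation = e^(−0.04)·[0.5583·3.8990 + 0.4417·26.2500] = 13.2314; exercise value = 0.0000 ≤ continuation, so V_0 = 13.2314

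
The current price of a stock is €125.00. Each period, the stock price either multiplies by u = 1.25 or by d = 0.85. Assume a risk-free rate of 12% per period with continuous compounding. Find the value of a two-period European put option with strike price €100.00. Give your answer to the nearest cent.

€0.71

Risk-neutral probability p = (e^0.12 − 0.85)/(1.25 − 0.85) = 0.2775/0.4000 = 0.6937
Terminal stock prices: S_uu = 195.3, S_ud = 132.8, S_dd = 90.31
Terminal payoffs (K − S): max(-95.31, 0) = 0, max(-32.81, 0) = 0, max(9.688, 0) = 9.688
Node u (S = 156.2): V_u = e^(−0.12)·[0.6937·0.0000 + 0.3063·0.0000] = 0.0000
Node d (S = 106.2): V_d = e^(−0.12)·[0.6937·0.0000 + 0.3063·9.6875] = 2.6314
Node 0 (S = 125): V_0 = e^(−0.12)·[0.6937·0.0000 + 0.3063·2.6314] = 0.7148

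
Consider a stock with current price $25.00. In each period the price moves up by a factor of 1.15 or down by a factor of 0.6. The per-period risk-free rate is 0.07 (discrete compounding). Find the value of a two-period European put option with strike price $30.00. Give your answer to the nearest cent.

Risk-neutral probability p = (1 + 0.07 − 0.6)/(1.15 − 0.6) = 0.4700/0.5500 = 0.8545
Terminal stock prices: S_uu = 33.06, S_ud = 17.25, S_dd = 9
Terminal payoffs (K − S): max(-3.062, 0) = 0, max(12.75, 0) = 12.75, max(21, 0) = 21
Node u (S = 28.75): V_u = 1/1.07·[0.8545·0.0000 + 0.1455·12.7500] = 1.7332
Node d (S = 15): V_d = 1/1.07·[0.8545·12.7500 + 0.1455·21.0000] = 13.0374
Node 0 (S = 25): V_0 = 1/1.07·[0.8545·1.7332 + 0.1455·13.0374] = 3.1565

$3.16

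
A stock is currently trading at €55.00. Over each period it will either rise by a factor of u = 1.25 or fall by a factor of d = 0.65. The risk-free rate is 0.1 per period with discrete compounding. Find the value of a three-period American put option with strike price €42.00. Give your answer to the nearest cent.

Risk-neutral probability p = (1 + 0.1 − 0.65)/(1.25 − 0.65) = 0.4500/0.6000 = 0.7500
Terminal stock prices: S_uuu = 107.4, S_uud = 55.86, S_udd = 29.05, S_ddd = 15.1
Terminal payoffs (K − S): max(-65.42, 0) = 0, max(-13.86, 0) = 0, max(12.95, 0) = 12.95, max(26.9, 0) = 26.9
Node uu (S = 85.94): continuation = 1/1.1·[0.7500·0.0000 + 0.2500·0.0000] = 0.0000; exercise value = 0.0000 ≤ continuation, so V_uu = 0.0000
Node ud (S = 44.69): continuation = 1/1.1·[0.7500·0.0000 + 0.2500·12.9531] = 2.9439; exercise value = 0.0000 ≤ continuation, so V_ud = 2.9439
Node dd (S = 23.24): continuation = 1/1.1·[0.7500·12.9531 + 0.2500·26.8956] = 14.9443; exercise value = 18.7625 > continuation, so V_dd = 18.7625 (exercise)
Node u (S = 68.75): continuation = 1/1.1·[0.7500·0.0000 + 0.2500·2.9439] = 0.6691; exercise value = 0.0000 ≤ continuation, so V_u = 0.6691
Node d (S = 35.75): continuation = 1/1.1·[0.7500·2.9439 + 0.2500·18.7625] = 6.2714; exercise value = 6.2500 ≤ continuation, so V_d = 6.2714
Node 0 (S = 55): continuation = 1/1.1·[0.7500·0.6691 + 0.2500·6.2714] = 1.8815; exercise value = 0.0000 ≤ continuation, so V_0 = 1.8815

€1.88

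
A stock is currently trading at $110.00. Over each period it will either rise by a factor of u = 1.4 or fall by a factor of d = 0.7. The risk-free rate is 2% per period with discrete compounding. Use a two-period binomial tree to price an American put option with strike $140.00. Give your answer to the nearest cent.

$41.21

Risk-neutral probability p = (1 + 0.02 − 0.7)/(1.4 − 0.7) = 0.3200/0.7000 = 0.4571
Terminal stock prices: S_uu = 215.6, S_ud = 107.8, S_dd = 53.9
Terminal payoffs (K − S): max(-75.6, 0) = 0, max(32.2, 0) = 32.2, max(86.1, 0) = 86.1
Node u (S = 154): continuation = 1/1.02·[0.4571·0.0000 + 0.5429·32.2000] = 17.1373; exercise value = 0.0000 ≤ continuation, so V_u = 17.1373
Node d (S = 77): continuation = 1/1.02·[0.4571·32.2000 + 0.5429·86.1000] = 60.2549; exercise value = 63.0000 > continuation, so V_d = 63.0000 (exercise)
Node 0 (S = 110): continuation = 1/1.02·[0.4571·17.1373 + 0.5429·63.0000] = 41.2100; exercise value = 30.0000 ≤ continuation, so V_0 = 41.2100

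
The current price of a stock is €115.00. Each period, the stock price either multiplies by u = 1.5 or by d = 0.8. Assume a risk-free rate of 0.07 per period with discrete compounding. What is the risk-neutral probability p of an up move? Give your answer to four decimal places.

p = 0.3857

Risk-neutral probability p = (1 + 0.07 − 0.8)/(1.5 − 0.8) = 0.2700/0.7000 = 0.3857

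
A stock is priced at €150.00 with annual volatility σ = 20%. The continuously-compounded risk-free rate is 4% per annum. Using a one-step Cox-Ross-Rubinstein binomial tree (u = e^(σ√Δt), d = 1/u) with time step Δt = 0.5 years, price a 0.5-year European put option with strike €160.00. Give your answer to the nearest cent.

€13.55

CRR parameters: u = e^(σ√Δt) = e^(0.2·√0.5) = 1.1519, d = 1/u = 0.8681
Per-period rate: rΔt = 0.04·0.5 = 0.02, so R = e^0.02 = 1.0202
Risk-neutral probability p = (e^0.02 − 0.8681)/(1.1519 − 0.8681) = 0.1521/0.2838 = 0.5359
Terminal stock prices: S_u = 172.8, S_d = 130.2
Terminal payoffs (K − S): max(-12.79, 0) = 0, max(29.78, 0) = 29.78
Node 0 (S = 150): V_0 = e^(−0.02)·[0.5359·0.0000 + 0.4641·29.7815] = 13.5482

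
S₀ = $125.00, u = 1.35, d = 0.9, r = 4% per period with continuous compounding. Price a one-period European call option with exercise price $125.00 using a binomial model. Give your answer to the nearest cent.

Risk-neutral probability p = (e^0.04 − 0.9)/(1.35 − 0.9) = 0.1408/0.4500 = 0.3129
Terminal stock prices: S_u = 168.8, S_d = 112.5
Terminal payoffs (S − K): max(43.75, 0) = 43.75, max(-12.5, 0) = 0
Node 0 (S = 125): V_0 = e^(−0.04)·[0.3129·43.7500 + 0.6871·0.0000] = 13.1531

$13.15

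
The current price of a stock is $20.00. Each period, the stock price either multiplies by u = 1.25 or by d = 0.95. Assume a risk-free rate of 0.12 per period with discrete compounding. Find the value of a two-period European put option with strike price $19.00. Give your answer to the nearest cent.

$0.14

Risk-neutral probability p = (1 + 0.12 − 0.95)/(1.25 − 0.95) = 0.1700/0.3000 = 0.5667
Terminal stock prices: S_uu = 31.25, S_ud = 23.75, S_dd = 18.05
Terminal payoffs (K − S): max(-12.25, 0) = 0, max(-4.75, 0) = 0, max(0.95, 0) = 0.95
Node u (S = 25): V_u = 1/1.12·[0.5667·0.0000 + 0.4333·0.0000] = 0.0000
Node d (S = 19): V_d = 1/1.12·[0.5667·0.0000 + 0.4333·0.9500] = 0.3676
Node 0 (S = 20): V_0 = 1/1.12·[0.5667·0.0000 + 0.4333·0.3676] = 0.1422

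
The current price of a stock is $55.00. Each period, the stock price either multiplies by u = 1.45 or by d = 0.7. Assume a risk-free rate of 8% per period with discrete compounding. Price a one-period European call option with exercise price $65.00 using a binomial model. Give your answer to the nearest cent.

Risk-neutral probability p = (1 + 0.08 − 0.7)/(1.45 − 0.7) = 0.3800/0.7500 = 0.5067
Terminal stock prices: S_u = 79.75, S_d = 38.5
Terminal payoffs (S − K): max(14.75, 0) = 14.75, max(-26.5, 0) = 0
Node 0 (S = 55): V_0 = 1/1.08·[0.5067·14.7500 + 0.4933·0.0000] = 6.9198

$6.92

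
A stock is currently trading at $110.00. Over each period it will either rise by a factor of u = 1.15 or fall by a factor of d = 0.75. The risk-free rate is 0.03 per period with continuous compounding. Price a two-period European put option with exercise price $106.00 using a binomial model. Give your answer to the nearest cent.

$8.10

Risk-neutral probability p = (e^0.03 − 0.75)/(1.15 − 0.75) = 0.2805/0.4000 = 0.7011
Terminal stock prices: S_uu = 145.5, S_ud = 94.87, S_dd = 61.88
Terminal payoffs (K − S): max(-39.47, 0) = 0, max(11.13, 0) = 11.13, max(44.12, 0) = 44.12
Node u (S = 126.5): V_u = e^(−0.03)·[0.7011·0.0000 + 0.2989·11.1250] = 3.2266
Node d (S = 82.5): V_d = e^(−0.03)·[0.7011·11.1250 + 0.2989·44.1250] = 20.3672
Node 0 (S = 110): V_0 = e^(−0.03)·[0.7011·3.2266 + 0.2989·20.3672] = 8.1025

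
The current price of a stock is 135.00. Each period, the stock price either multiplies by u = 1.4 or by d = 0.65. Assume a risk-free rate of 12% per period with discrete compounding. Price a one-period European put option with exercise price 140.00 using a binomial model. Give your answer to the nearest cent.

17.42

Risk-neutral probability p = (1 + 0.12 − 0.65)/(1.4 − 0.65) = 0.4700/0.7500 = 0.6267
Terminal stock prices: S_u = 189, S_d = 87.75
Terminal payoffs (K − S): max(-49, 0) = 0, max(52.25, 0) = 52.25
Node 0 (S = 135): V_0 = 1/1.12·[0.6267·0.0000 + 0.3733·52.2500] = 17.4167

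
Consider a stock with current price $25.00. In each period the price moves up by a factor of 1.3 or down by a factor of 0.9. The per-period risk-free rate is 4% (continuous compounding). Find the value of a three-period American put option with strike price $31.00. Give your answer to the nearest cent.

$6.00

Risk-neutral probability p = (e^0.04 − 0.9)/(1.3 − 0.9) = 0.1408/0.4000 = 0.3520
Terminal stock prices: S_uuu = 54.93, S_uud = 38.03, S_udd = 26.33, S_ddd = 18.23
Terminal payoffs (K − S): max(-23.93, 0) = 0, max(-7.025, 0) = 0, max(4.675, 0) = 4.675, max(12.77, 0) = 12.77
Node uu (S = 42.25): continuation = e^(−0.04)·[0.3520·0.0000 + 0.6480·0.0000] = 0.0000; exercise value = 0.0000 ≤ continuation, so V_uu = 0.0000
Node ud (S = 29.25): continuation = e^(−0.04)·[0.3520·0.0000 + 0.6480·4.6750] = 2.9105; exercise value = 1.7500 ≤ continuation, so V_ud = 2.9105
Node dd (S = 20.25): continuation = e^(−0.04)·[0.3520·4.6750 + 0.6480·12.7750] = 9.5345; exercise value = 10.7500 > continuation, so V_dd = 10.7500 (exercise)
Node u (S = 32.5): continuation = e^(−0.04)·[0.3520·0.0000 + 0.6480·2.9105] = 1.8120; exercise value = 0.0000 ≤ continuation, so V_u = 1.8120
Node d (S = 22.5): continuation = e^(−0.04)·[0.3520·2.9105 + 0.6480·10.7500] = 7.6770; exercise value = 8.5000 > continuation, so V_d = 8.5000 (exercise)
Node 0 (S = 25): continuation = e^(−0.04)·[0.3520·1.8120 + 0.6480·8.5000] = 5.9047; exercise value = 6.0000 > continuation, so V_0 = 6.0000 (exercise)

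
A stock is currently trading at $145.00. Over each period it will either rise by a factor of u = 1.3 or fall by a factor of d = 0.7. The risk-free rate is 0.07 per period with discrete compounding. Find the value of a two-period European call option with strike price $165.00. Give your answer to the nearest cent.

$26.59

Risk-neutral probability p = (1 + 0.07 − 0.7)/(1.3 − 0.7) = 0.3700/0.6000 = 0.6167
Terminal stock prices: S_uu = 245.1, S_ud = 131.9, S_dd = 71.05
Terminal payoffs (S − K): max(80.05, 0) = 80.05, max(-33.05, 0) = 0, max(-93.95, 0) = 0
Node u (S = 188.5): V_u = 1/1.07·[0.6167·80.0500 + 0.3833·0.0000] = 46.1347
Node d (S = 101.5): V_d = 1/1.07·[0.6167·0.0000 + 0.3833·0.0000] = 0.0000
Node 0 (S = 145): V_0 = 1/1.07·[0.6167·46.1347 + 0.3833·0.0000] = 26.5886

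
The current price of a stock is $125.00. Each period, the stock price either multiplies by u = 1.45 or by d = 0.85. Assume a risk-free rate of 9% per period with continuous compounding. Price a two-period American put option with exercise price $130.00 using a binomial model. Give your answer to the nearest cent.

$12.87

Risk-neutral probability p = (e^0.09 − 0.85)/(1.45 − 0.85) = 0.2442/0.6000 = 0.4070
Terminal stock prices: S_uu = 262.8, S_ud = 154.1, S_dd = 90.31
Terminal payoffs (K − S): max(-132.8, 0) = 0, max(-24.06, 0) = 0, max(39.69, 0) = 39.69
Node u (S = 181.2): continuation = e^(−0.09)·[0.4070·0.0000 + 0.5930·0.0000] = 0.0000; exercise value = 0.0000 ≤ continuation, so V_u = 0.0000
Node d (S = 106.2): continuation = e^(−0.09)·[0.4070·0.0000 + 0.5930·39.6875] = 21.5106; exercise value = 23.7500 > continuation, so V_d = 23.7500 (exercise)
Node 0 (S = 125): continuation = e^(−0.09)·[0.4070·0.0000 + 0.5930·23.7500] = 12.8725; exercise value = 5.0000 ≤ continuation, so V_0 = 12.8725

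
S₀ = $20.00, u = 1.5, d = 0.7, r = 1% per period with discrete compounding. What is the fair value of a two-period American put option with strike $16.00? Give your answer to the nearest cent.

$2.28

Risk-neutral probability p = (1 + 0.01 − 0.7)/(1.5 − 0.7) = 0.3100/0.8000 = 0.3875
Terminal stock prices: S_uu = 45, S_ud = 21, S_dd = 9.8
Terminal payoffs (K − S): max(-29, 0) = 0, max(-5, 0) = 0, max(6.2, 0) = 6.2
Node u (S = 30): continuation = 1/1.01·[0.3875·0.0000 + 0.6125·0.0000] = 0.0000; exercise value = 0.0000 ≤ continuation, so V_u = 0.0000
Node d (S = 14): continuation = 1/1.01·[0.3875·0.0000 + 0.6125·6.2000] = 3.7599; exercise value = 2.0000 ≤ continuation, so V_d = 3.7599
Node 0 (S = 20): continuation = 1/1.01·[0.3875·0.0000 + 0.6125·3.7599] = 2.2801; exercise value = 0.0000 ≤ continuation, so V_0 = 2.2801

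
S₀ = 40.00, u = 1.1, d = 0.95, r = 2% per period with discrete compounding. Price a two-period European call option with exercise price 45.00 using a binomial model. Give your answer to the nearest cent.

Risk-neutral probability p = (1 + 0.02 − 0.95)/(1.1 − 0.95) = 0.0700/0.1500 = 0.4667
Terminal stock prices: S_uu = 48.4, S_ud = 41.8, S_dd = 36.1
Terminal payoffs (S − K): max(3.4, 0) = 3.4, max(-3.2, 0) = 0, max(-8.9, 0) = 0
Node u (S = 44): V_u = 1/1.02·[0.4667·3.4000 + 0.5333·0.0000] = 1.5556
Node d (S = 38): V_d = 1/1.02·[0.4667·0.0000 + 0.5333·0.0000] = 0.0000
Node 0 (S = 40): V_0 = 1/1.02·[0.4667·1.5556 + 0.5333·0.0000] = 0.7117

0.71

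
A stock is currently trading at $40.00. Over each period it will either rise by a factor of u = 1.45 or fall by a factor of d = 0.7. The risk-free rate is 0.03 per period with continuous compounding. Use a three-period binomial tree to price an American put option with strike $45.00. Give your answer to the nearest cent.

Risk-neutral probability p = (e^0.03 − 0.7)/(1.45 − 0.7) = 0.3305/0.7500 = 0.4406
Terminal stock prices: S_uuu = 121.9, S_uud = 58.87, S_udd = 28.42, S_ddd = 13.72
Terminal payoffs (K − S): max(-76.94, 0) = 0, max(-13.87, 0) = 0, max(16.58, 0) = 16.58, max(31.28, 0) = 31.28
Node uu (S = 84.1): continuation = e^(−0.03)·[0.4406·0.0000 + 0.5594·0.0000] = 0.0000; exercise value = 0.0000 ≤ continuation, so V_uu = 0.0000
Node ud (S = 40.6): continuation = e^(−0.03)·[0.4406·0.0000 + 0.5594·16.5800] = 9.0006; exercise value = 4.4000 ≤ continuation, so V_ud = 9.0006
Node dd (S = 19.6): continuation = e^(−0.03)·[0.4406·16.5800 + 0.5594·31.2800] = 24.0700; exercise value = 25.4000 > continuation, so V_dd = 25.4000 (exercise)
Node u (S = 58): continuation = e^(−0.03)·[0.4406·0.0000 + 0.5594·9.0006] = 4.8861; exercise value = 0.0000 ≤ continuation, so V_u = 4.8861
Node d (S = 28): continuation = e^(−0.03)·[0.4406·9.0006 + 0.5594·25.4000] = 17.6372; exercise value = 17.0000 ≤ continuation, so V_d = 17.6372
Node 0 (S = 40): continuation = e^(−0.03)·[0.4406·4.8861 + 0.5594·17.6372] = 11.6638; exercise value = 5.0000 ≤ continuation, so V_0 = 11.6638

$11.66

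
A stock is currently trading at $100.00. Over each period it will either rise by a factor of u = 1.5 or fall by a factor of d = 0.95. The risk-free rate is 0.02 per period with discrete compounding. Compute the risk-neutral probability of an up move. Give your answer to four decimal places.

p = 0.1273

Risk-neutral probability p = (1 + 0.02 − 0.95)/(1.5 − 0.95) = 0.0700/0.5500 = 0.1273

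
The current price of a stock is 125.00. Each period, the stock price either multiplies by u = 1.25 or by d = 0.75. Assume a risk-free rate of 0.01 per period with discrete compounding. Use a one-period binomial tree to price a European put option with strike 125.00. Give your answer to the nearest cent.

14.85

Risk-neutral probability p = (1 + 0.01 − 0.75)/(1.25 − 0.75) = 0.2600/0.5000 = 0.5200
Terminal stock prices: S_u = 156.2, S_d = 93.75
Terminal payoffs (K − S): max(-31.25, 0) = 0, max(31.25, 0) = 31.25
Node 0 (S = 125): V_0 = 1/1.01·[0.5200·0.0000 + 0.4800·31.2500] = 14.8515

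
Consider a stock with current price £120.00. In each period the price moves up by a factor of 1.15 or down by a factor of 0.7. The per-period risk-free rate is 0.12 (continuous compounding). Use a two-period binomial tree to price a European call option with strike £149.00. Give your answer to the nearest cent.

Risk-neutral probability p = (e^0.12 − 0.7)/(1.15 − 0.7) = 0.4275/0.4500 = 0.9500
Terminal stock prices: S_uu = 158.7, S_ud = 96.6, S_dd = 58.8
Terminal payoffs (S − K): max(9.7, 0) = 9.7, max(-52.4, 0) = 0, max(-90.2, 0) = 0
Node u (S = 138): V_u = e^(−0.12)·[0.9500·9.7000 + 0.0500·0.0000] = 8.1729
Node d (S = 84): V_d = e^(−0.12)·[0.9500·0.0000 + 0.0500·0.0000] = 0.0000
Node 0 (S = 120): V_0 = e^(−0.12)·[0.9500·8.1729 + 0.0500·0.0000] = 6.8862

£6.89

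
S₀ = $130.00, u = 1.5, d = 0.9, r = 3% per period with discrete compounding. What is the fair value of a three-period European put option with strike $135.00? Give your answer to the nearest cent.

Risk-neutral probability p = (1 + 0.03 − 0.9)/(1.5 − 0.9) = 0.1300/0.6000 = 0.2167
Terminal stock prices: S_uuu = 438.8, S_uud = 263.2, S_udd = 158, S_ddd = 94.77
Terminal payoffs (K − S): max(-303.8, 0) = 0, max(-128.2, 0) = 0, max(-22.95, 0) = 0, max(40.23, 0) = 40.23
Node uu (S = 292.5): V_uu = 1/1.03·[0.2167·0.0000 + 0.7833·0.0000] = 0.0000
Node ud (S = 175.5): V_ud = 1/1.03·[0.2167·0.0000 + 0.7833·0.0000] = 0.0000
Node dd (S = 105.3): V_dd = 1/1.03·[0.2167·0.0000 + 0.7833·40.2300] = 30.5956
Node u (S = 195): V_u = 1/1.03·[0.2167·0.0000 + 0.7833·0.0000] = 0.0000
Node d (S = 117): V_d = 1/1.03·[0.2167·0.0000 + 0.7833·30.5956] = 23.2685
Node 0 (S = 130): V_0 = 1/1.03·[0.2167·0.0000 + 0.7833·23.2685] = 17.6961

$17.70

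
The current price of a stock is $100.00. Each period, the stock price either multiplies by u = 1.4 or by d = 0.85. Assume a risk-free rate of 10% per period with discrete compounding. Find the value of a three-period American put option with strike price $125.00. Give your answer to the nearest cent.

Risk-neutral probability p = (1 + 0.1 − 0.85)/(1.4 − 0.85) = 0.2500/0.5500 = 0.4545
Terminal stock prices: S_uuu = 274.4, S_uud = 166.6, S_udd = 101.1, S_ddd = 61.41
Terminal payoffs (K − S): max(-149.4, 0) = 0, max(-41.6, 0) = 0, max(23.85, 0) = 23.85, max(63.59, 0) = 63.59
Node uu (S = 196): continuation = 1/1.1·[0.4545·0.0000 + 0.5455·0.0000] = 0.0000; exercise value = 0.0000 ≤ continuation, so V_uu = 0.0000
Node ud (S = 119): continuation = 1/1.1·[0.4545·0.0000 + 0.5455·23.8500] = 11.8264; exercise value = 6.0000 ≤ continuation, so V_ud = 11.8264
Node dd (S = 72.25): continuation = 1/1.1·[0.4545·23.8500 + 0.5455·63.5875] = 41.3864; exercise value = 52.7500 > continuation, so V_dd = 52.7500 (exercise)
Node u (S = 140): continuation = 1/1.1·[0.4545·0.0000 + 0.5455·11.8264] = 5.8644; exercise value = 0.0000 ≤ continuation, so V_u = 5.8644
Node d (S = 85): continuation = 1/1.1·[0.4545·11.8264 + 0.5455·52.7500] = 31.0440; exercise value = 40.0000 > continuation, so V_d = 40.0000 (exercise)
Node 0 (S = 100): continuation = 1/1.1·[0.4545·5.8644 + 0.5455·40.0000] = 22.2580; exercise value = 25.0000 > continuation, so V_0 = 25.0000 (exercise)

$25.00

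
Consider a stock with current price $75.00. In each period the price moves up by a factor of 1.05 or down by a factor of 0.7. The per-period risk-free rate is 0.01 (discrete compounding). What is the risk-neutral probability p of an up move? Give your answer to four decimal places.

p = 0.8857

Risk-neutral probability p = (1 + 0.01 − 0.7)/(1.05 − 0.7) = 0.3100/0.3500 = 0.8857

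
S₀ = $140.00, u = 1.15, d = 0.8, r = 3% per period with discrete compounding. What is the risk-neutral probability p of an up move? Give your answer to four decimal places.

p = 0.6571

Risk-neutral probability p = (1 + 0.03 − 0.8)/(1.15 − 0.8) = 0.2300/0.3500 = 0.6571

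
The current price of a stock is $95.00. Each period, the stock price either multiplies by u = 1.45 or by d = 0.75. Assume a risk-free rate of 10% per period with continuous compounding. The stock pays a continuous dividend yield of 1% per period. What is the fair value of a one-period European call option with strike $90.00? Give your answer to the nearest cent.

$21.24

Per-period risk-free factor R = e^0.1 = 1.1052; dividend-adjusted growth = e^(0.1−0.01) = 1.0942.
Risk-neutral probability p = (1.0942 − 0.75)/(1.45 − 0.75) = 0.3442/0.7000 = 0.4917
Terminal stock prices: S_u = 137.8, S_d = 71.25
Terminal payoffs (S − K): max(47.75, 0) = 47.75, max(-18.75, 0) = 0
Node 0 (S = 95): V_0 = e^(−0.1)·[0.4917·47.7500 + 0.5083·0.0000] = 21.2434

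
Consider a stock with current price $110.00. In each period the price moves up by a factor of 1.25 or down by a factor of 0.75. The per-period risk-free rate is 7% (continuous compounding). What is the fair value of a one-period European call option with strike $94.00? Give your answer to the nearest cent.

$26.16

Risk-neutral probability p = (e^0.07 − 0.75)/(1.25 − 0.75) = 0.3225/0.5000 = 0.6450
Terminal stock prices: S_u = 137.5, S_d = 82.5
Terminal payoffs (S − K): max(43.5, 0) = 43.5, max(-11.5, 0) = 0
Node 0 (S = 110): V_0 = e^(−0.07)·[0.6450·43.5000 + 0.3550·0.0000] = 26.1613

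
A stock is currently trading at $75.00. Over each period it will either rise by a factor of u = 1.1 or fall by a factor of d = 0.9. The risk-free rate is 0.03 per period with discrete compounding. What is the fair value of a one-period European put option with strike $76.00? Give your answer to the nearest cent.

$2.89

Risk-neutral probability p = (1 + 0.03 − 0.9)/(1.1 − 0.9) = 0.1300/0.2000 = 0.6500
Terminal stock prices: S_u = 82.5, S_d = 67.5
Terminal payoffs (K − S): max(-6.5, 0) = 0, max(8.5, 0) = 8.5
Node 0 (S = 75): V_0 = 1/1.03·[0.6500·0.0000 + 0.3500·8.5000] = 2.8883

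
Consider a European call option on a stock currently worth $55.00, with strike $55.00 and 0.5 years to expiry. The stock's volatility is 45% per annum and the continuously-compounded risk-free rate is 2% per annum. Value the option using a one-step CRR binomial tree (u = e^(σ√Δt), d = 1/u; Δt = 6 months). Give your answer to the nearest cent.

$8.91

CRR parameters: u = e^(σ√Δt) = e^(0.45·√0.5) = 1.3746, d = 1/u = 0.7275
Per-period rate: rΔt = 0.02·0.5 = 0.01, so R = e^0.01 = 1.0101
Risk-neutral probability p = (e^0.01 − 0.7275)/(1.3746 − 0.7275) = 0.2826/0.6472 = 0.4366
Terminal stock prices: S_u = 75.61, S_d = 40.01
Terminal payoffs (S − K): max(20.61, 0) = 20.61, max(-14.99, 0) = 0
Node 0 (S = 55): V_0 = e^(−0.01)·[0.4366·20.6057 + 0.5634·0.0000] = 8.9078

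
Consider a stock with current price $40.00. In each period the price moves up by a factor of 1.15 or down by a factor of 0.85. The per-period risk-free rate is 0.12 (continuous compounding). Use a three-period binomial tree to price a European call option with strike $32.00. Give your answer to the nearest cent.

$17.68

Risk-neutral probability p = (e^0.12 − 0.85)/(1.15 − 0.85) = 0.2775/0.3000 = 0.9250
Terminal stock prices: S_uuu = 60.83, S_uud = 44.96, S_udd = 33.23, S_ddd = 24.56
Terminal payoffs (S − K): max(28.83, 0) = 28.83, max(12.96, 0) = 12.96, max(1.235, 0) = 1.235, max(-7.435, 0) = 0
Node uu (S = 52.9): V_uu = e^(−0.12)·[0.9250·28.8350 + 0.0750·12.9650] = 24.5185
Node ud (S = 39.1): V_ud = e^(−0.12)·[0.9250·12.9650 + 0.0750·1.2350] = 10.7185
Node dd (S = 28.9): V_dd = e^(−0.12)·[0.9250·1.2350 + 0.0750·0.0000] = 1.0132
Node u (S = 46): V_u = e^(−0.12)·[0.9250·24.5185 + 0.0750·10.7185] = 20.8279
Node d (S = 34): V_d = e^(−0.12)·[0.9250·10.7185 + 0.0750·1.0132] = 8.8608
Node 0 (S = 40): V_0 = e^(−0.12)·[0.9250·20.8279 + 0.0750·8.8608] = 17.6765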